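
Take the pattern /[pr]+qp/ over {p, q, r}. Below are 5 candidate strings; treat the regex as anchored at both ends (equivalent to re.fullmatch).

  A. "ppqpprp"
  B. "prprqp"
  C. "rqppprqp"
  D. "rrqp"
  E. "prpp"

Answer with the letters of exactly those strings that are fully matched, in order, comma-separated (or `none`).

A → no match — must end with "qp"
B → match
C → no match
D → match
E → no match — must end with "qp"

B, D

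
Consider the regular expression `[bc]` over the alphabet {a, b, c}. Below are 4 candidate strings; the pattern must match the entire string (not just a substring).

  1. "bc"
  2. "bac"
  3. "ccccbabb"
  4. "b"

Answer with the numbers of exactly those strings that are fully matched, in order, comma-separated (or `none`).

1 → no match
2 → no match
3 → no match
4 → match

4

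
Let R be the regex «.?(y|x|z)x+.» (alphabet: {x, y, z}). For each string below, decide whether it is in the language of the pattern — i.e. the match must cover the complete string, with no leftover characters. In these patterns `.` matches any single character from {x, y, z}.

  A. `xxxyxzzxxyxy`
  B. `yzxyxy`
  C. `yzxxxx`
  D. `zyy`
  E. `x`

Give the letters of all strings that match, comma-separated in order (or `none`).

A → no match
B → no match
C → match
D → no match
E → no match

C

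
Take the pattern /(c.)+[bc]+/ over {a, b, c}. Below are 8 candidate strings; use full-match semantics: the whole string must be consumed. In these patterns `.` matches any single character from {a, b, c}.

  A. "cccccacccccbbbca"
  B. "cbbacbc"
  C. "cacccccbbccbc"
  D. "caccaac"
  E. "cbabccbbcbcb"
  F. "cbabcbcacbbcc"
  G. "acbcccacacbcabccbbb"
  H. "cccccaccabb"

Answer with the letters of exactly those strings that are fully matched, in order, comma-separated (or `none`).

C

A → no match
B → no match
C → match
D → no match
E → no match
F → no match
G → no match — must start with "c"
H → no match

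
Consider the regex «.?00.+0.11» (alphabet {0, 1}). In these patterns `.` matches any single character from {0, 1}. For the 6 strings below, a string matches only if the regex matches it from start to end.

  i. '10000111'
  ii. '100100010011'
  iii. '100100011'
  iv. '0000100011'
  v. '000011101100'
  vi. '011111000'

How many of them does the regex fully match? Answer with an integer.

i → match
ii → match
iii → match
iv → match
v → no match — must end with '11'
vi → no match — must end with '11'
Total matched: 4

4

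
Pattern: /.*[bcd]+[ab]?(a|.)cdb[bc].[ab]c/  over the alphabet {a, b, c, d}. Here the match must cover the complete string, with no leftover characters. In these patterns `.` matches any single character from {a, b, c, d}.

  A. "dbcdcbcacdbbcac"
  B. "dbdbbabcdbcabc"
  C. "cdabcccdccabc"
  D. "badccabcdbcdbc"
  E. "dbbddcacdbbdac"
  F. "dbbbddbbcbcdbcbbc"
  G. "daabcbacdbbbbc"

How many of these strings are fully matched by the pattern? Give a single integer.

A → match
B → match
C → no match
D → match
E → match
F → match
G → match
Total matched: 6

6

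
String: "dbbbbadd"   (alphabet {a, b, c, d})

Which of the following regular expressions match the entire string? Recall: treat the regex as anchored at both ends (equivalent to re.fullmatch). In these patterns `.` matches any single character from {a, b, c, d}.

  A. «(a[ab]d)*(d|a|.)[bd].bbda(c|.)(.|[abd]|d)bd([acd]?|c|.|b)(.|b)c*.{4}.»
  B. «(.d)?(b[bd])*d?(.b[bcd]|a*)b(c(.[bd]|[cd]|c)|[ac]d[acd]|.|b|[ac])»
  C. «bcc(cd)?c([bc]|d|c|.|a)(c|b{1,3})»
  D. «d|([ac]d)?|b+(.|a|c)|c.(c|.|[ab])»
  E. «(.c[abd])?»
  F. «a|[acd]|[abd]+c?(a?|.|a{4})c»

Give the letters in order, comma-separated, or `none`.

A → no match
B → match
C → no match — must start with "bcc"
D → no match
E → no match
F → no match

B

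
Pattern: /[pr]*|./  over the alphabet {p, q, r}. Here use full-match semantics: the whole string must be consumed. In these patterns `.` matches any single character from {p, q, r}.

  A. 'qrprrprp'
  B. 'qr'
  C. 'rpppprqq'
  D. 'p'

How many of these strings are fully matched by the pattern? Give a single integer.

1

A → no match
B → no match
C → no match
D → match
Total matched: 1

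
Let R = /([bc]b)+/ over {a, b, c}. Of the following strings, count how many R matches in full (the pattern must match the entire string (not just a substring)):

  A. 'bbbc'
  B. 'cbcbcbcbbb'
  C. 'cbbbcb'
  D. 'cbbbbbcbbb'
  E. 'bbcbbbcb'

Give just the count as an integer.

4

A. 'bbbc' → no match — must end with 'b'
B. 'cbcbcbcbbb' → match
C. 'cbbbcb' → match
D. 'cbbbbbcbbb' → match
E. 'bbcbbbcb' → match
Total matched: 4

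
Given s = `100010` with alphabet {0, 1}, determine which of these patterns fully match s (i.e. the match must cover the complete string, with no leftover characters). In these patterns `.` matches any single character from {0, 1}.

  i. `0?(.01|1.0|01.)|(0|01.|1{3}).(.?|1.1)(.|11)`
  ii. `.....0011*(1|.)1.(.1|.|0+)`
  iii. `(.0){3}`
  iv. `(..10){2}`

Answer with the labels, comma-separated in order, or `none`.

i → no match
ii → no match
iii → match
iv → no match

iii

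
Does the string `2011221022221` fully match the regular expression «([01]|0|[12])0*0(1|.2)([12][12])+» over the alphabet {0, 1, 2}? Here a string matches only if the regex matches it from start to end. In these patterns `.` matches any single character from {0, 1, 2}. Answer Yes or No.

No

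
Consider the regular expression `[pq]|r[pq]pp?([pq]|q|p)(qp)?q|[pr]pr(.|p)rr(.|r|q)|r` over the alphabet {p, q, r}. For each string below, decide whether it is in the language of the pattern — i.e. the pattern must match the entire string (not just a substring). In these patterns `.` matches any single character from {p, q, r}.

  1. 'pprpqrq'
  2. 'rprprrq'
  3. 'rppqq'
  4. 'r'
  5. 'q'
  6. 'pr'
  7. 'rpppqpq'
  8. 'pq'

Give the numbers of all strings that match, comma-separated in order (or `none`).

2, 3, 4, 5, 7

1. 'pprpqrq' → no match
2. 'rprprrq' → match
3. 'rppqq' → match
4. 'r' → match
5. 'q' → match
6. 'pr' → no match
7. 'rpppqpq' → match
8. 'pq' → no match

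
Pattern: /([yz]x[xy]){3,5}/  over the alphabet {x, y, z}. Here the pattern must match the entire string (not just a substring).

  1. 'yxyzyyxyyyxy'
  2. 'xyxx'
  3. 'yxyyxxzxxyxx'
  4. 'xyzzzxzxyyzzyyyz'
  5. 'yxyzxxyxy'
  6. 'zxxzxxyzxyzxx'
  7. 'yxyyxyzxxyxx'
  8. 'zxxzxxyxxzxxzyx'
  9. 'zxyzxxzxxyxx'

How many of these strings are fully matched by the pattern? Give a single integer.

1. 'yxyzyyxyyyxy' → no match
2. 'xyxx' → no match
3. 'yxyyxxzxxyxx' → match
4 → no match
5. 'yxyzxxyxy' → match
6 → no match
7. 'yxyyxyzxxyxx' → match
8 → no match
9. 'zxyzxxzxxyxx' → match
Total matched: 4

4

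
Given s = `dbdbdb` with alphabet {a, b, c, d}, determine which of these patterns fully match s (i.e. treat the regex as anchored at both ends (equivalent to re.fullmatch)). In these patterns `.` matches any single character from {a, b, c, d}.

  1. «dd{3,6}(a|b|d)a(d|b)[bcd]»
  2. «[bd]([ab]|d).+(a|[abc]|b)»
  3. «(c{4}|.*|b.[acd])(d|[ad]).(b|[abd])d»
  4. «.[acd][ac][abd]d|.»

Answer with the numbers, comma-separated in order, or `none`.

1 → no match — must start with `dd`
2 → match
3 → no match — must end with `d`
4 → no match

2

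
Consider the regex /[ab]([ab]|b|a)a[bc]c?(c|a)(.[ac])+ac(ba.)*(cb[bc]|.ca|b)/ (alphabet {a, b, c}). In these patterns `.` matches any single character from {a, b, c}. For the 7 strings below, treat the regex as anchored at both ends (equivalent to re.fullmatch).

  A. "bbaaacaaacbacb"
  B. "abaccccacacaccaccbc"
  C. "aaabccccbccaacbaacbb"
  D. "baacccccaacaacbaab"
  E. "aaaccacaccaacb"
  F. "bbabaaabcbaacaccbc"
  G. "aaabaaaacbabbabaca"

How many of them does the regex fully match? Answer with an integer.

A → no match
B → match
C → match
D → match
E → match
F → match
G → match
Total matched: 6

6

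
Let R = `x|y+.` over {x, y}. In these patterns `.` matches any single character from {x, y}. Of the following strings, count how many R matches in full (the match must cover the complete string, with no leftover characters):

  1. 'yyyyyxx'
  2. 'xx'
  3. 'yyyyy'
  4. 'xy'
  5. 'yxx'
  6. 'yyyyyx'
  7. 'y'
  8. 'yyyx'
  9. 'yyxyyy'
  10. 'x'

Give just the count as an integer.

1 → no match
2 → no match
3 → match
4 → no match
5 → no match
6 → match
7 → no match
8 → match
9 → no match
10 → match
Total matched: 4

4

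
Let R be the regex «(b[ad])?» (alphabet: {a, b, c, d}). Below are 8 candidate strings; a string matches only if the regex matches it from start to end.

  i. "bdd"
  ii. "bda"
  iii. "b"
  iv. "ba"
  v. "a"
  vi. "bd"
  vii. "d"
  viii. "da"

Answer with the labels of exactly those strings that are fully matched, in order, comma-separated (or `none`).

i. "bdd" → no match
ii. "bda" → no match
iii. "b" → no match
iv. "ba" → match
v. "a" → no match
vi. "bd" → match
vii. "d" → no match
viii. "da" → no match

iv, vi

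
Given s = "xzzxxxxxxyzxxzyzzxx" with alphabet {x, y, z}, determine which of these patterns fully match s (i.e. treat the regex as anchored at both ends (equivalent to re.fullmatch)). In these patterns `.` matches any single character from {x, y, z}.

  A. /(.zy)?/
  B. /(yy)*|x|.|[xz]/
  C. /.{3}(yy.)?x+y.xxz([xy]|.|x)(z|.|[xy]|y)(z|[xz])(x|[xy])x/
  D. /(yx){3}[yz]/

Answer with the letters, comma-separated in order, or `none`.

C

A → no match
B → no match
C → match
D → no match — must start with "yx"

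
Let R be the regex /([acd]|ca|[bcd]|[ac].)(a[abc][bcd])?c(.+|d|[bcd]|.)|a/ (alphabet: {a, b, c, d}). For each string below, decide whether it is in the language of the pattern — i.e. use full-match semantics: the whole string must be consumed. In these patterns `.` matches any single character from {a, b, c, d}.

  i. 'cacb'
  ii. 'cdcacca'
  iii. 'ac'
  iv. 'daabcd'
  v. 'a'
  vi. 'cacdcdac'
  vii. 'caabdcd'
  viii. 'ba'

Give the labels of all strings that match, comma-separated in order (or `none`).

i. 'cacb' → match
ii. 'cdcacca' → match
iii. 'ac' → no match
iv. 'daabcd' → match
v. 'a' → match
vi. 'cacdcdac' → match
vii. 'caabdcd' → match
viii. 'ba' → no match

i, ii, iv, v, vi, vii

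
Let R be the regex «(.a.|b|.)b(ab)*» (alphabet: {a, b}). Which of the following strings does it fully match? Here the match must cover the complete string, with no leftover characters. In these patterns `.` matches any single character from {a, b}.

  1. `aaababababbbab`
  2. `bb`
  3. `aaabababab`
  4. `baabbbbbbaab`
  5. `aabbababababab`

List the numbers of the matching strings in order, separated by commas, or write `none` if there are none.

1 → no match
2 → match
3 → match
4 → no match
5 → match

2, 3, 5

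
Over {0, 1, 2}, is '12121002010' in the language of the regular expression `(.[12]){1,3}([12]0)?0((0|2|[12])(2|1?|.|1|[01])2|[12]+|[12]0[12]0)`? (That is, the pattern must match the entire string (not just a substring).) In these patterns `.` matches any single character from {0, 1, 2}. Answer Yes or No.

Yes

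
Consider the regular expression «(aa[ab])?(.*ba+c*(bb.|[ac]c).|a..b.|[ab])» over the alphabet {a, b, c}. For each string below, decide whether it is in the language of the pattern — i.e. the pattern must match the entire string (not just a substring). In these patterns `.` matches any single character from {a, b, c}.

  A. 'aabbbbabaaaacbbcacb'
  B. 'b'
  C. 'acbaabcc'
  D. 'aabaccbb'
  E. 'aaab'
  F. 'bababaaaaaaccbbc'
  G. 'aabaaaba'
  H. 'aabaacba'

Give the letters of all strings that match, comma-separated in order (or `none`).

B, D, E, G, H

A → no match
B → match
C → no match
D → match
E → match
F → no match
G → match
H → match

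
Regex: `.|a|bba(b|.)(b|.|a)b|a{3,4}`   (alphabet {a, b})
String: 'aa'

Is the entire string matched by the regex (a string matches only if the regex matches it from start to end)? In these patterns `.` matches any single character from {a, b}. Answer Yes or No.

No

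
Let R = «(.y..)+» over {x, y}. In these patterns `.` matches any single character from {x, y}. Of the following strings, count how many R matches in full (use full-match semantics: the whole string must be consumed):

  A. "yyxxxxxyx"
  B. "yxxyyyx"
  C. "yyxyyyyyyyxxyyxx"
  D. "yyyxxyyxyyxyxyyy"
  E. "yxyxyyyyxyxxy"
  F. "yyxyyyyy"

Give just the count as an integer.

3

A → no match
B → no match
C → match
D → match
E → no match
F → match
Total matched: 3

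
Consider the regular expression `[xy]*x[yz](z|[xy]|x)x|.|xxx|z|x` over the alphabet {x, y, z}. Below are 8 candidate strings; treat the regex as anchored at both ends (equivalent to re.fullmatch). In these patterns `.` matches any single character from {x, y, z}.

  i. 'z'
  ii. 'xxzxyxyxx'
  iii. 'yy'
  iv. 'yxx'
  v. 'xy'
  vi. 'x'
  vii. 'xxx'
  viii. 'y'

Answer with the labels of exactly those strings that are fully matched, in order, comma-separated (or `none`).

i. 'z' → match
ii. 'xxzxyxyxx' → no match
iii. 'yy' → no match
iv. 'yxx' → no match
v. 'xy' → no match
vi. 'x' → match
vii. 'xxx' → match
viii. 'y' → match

i, vi, vii, viii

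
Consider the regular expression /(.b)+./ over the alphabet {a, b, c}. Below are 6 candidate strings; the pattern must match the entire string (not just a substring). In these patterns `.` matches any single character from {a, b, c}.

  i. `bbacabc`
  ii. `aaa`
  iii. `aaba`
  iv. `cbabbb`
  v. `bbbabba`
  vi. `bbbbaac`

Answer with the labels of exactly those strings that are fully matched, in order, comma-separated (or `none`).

none

i → no match
ii → no match
iii → no match
iv → no match
v → no match
vi → no match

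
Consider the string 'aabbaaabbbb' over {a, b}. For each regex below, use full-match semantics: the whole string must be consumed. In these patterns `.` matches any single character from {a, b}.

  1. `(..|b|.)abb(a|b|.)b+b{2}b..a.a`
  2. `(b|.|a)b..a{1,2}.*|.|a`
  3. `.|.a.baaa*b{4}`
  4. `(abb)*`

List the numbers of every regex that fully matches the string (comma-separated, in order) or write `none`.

3

1 → no match — must end with 'a'
2 → no match
3 → match
4 → no match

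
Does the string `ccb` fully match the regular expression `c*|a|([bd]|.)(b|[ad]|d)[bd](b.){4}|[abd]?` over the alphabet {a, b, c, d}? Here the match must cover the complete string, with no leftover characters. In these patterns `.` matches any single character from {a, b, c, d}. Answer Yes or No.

No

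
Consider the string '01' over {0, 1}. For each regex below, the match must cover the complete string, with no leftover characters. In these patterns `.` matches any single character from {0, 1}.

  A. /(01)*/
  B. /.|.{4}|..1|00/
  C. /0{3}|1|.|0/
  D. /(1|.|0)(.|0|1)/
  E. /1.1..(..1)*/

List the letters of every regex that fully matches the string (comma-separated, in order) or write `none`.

A, D

A → match
B → no match
C → no match
D → match
E → no match — must start with '1'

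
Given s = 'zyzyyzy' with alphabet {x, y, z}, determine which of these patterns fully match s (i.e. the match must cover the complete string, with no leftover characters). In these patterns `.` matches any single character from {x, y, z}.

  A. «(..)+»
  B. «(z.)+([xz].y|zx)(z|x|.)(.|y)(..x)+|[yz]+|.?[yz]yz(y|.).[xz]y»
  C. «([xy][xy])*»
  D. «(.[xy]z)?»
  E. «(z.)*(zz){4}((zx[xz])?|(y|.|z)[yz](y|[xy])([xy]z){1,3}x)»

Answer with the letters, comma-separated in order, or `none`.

B

A → no match
B → match
C → no match
D → no match
E → no match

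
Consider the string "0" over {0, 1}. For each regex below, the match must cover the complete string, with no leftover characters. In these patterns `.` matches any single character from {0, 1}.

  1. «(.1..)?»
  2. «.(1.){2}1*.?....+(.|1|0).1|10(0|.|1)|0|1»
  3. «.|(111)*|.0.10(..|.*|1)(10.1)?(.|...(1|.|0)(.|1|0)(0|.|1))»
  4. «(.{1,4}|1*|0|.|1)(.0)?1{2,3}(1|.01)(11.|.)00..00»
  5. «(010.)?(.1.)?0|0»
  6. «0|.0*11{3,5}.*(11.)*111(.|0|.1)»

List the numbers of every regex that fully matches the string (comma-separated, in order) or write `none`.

1 → no match
2 → match
3 → match
4 → no match — must end with "00"
5 → match
6 → match

2, 3, 5, 6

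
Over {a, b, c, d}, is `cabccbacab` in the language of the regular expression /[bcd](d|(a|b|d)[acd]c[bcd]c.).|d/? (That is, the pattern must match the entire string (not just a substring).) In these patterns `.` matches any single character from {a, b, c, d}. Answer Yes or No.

No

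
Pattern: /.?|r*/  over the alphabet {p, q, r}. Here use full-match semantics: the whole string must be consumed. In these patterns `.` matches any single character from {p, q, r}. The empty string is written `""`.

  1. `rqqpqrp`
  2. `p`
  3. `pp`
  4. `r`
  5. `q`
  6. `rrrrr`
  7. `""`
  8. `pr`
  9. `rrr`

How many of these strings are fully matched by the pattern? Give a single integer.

1 → no match
2 → match
3 → no match
4 → match
5 → match
6 → match
7 → match
8 → no match
9 → match
Total matched: 6

6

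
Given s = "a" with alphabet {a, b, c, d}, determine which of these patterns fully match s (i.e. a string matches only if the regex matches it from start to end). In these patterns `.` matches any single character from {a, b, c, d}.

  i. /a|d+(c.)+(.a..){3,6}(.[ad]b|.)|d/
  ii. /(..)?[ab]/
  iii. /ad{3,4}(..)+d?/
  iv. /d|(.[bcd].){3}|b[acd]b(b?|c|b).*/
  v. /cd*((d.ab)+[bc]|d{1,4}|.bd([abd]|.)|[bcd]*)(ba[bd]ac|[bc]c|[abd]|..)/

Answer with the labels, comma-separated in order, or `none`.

i, ii

i → match
ii → match
iii → no match — must start with "ad"
iv → no match
v → no match — must start with "c"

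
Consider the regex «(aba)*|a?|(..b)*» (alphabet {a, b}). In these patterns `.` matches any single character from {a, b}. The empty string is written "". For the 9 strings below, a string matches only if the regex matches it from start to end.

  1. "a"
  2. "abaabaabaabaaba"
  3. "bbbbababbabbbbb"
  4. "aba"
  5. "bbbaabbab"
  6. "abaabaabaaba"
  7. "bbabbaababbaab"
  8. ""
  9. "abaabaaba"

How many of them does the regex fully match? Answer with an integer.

8

1 → match
2 → match
3 → match
4 → match
5 → match
6 → match
7 → no match
8 → match
9 → match
Total matched: 8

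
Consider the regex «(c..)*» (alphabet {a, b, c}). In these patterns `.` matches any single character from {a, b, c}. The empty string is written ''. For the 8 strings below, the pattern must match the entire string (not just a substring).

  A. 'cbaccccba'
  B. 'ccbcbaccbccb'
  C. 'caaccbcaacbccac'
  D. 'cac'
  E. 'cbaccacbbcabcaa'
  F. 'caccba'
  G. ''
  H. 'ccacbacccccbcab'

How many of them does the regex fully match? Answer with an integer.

A → match
B → match
C → match
D → match
E → match
F → match
G → match
H → match
Total matched: 8

8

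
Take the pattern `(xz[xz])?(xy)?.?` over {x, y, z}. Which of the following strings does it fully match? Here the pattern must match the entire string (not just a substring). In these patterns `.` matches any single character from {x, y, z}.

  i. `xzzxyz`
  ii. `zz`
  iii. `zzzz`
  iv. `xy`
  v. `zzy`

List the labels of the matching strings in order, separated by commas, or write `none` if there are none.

i, iv

i → match
ii → no match
iii → no match
iv → match
v → no match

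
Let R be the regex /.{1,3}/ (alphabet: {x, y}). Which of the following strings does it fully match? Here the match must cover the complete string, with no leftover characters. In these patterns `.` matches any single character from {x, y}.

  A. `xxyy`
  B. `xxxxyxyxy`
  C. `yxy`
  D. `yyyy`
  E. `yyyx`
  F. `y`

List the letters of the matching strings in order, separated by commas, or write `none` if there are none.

C, F

A → no match
B → no match
C → match
D → no match
E → no match
F → match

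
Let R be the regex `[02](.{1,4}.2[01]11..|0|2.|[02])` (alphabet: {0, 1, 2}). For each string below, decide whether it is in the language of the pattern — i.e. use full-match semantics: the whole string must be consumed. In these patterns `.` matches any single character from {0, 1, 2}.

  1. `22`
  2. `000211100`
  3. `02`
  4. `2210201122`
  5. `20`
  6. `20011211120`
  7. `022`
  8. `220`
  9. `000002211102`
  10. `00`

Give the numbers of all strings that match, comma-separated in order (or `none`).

1, 2, 3, 4, 5, 6, 7, 8, 9, 10

1 → match
2 → match
3 → match
4 → match
5 → match
6 → match
7 → match
8 → match
9 → match
10 → match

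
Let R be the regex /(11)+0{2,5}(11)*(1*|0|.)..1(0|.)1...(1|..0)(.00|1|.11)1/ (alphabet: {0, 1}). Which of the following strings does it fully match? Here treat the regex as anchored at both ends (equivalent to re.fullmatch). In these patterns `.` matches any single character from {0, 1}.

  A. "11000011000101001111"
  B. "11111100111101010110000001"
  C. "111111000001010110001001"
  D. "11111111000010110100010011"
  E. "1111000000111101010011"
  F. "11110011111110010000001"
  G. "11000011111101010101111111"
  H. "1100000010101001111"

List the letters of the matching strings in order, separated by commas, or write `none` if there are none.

A, B, C, D, E, F, G, H

A → match
B → match
C → match
D → match
E → match
F → match
G → match
H → match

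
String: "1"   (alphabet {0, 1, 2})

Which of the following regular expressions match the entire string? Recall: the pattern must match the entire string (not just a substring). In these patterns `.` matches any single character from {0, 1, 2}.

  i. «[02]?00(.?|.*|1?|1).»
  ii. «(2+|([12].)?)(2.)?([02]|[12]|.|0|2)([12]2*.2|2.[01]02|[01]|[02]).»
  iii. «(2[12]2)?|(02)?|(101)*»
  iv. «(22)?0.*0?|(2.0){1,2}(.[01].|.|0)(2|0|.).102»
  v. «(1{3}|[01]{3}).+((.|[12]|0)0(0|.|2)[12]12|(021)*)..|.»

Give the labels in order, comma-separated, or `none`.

v

i → no match
ii → no match
iii → no match
iv → no match
v → match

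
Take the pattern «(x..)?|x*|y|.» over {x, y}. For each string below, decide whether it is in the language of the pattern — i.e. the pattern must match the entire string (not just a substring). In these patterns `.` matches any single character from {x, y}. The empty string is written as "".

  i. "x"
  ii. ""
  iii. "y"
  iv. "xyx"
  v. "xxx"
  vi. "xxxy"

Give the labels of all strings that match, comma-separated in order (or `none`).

i, ii, iii, iv, v

i → match
ii → match
iii → match
iv → match
v → match
vi → no match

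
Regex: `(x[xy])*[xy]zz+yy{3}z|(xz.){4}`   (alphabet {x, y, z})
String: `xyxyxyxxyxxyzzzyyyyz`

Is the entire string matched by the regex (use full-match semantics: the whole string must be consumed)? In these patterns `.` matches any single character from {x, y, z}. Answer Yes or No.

No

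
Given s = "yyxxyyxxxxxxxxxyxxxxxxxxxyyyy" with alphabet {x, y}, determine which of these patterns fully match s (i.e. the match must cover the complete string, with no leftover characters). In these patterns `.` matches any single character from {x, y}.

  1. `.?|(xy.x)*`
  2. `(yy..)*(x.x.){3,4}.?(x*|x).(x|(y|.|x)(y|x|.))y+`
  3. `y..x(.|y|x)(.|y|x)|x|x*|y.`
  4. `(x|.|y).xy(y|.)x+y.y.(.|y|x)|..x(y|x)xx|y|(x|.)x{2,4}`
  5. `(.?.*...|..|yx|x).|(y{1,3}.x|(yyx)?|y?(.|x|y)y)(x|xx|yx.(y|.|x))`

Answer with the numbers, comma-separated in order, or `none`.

2, 5

1 → no match
2 → match
3 → no match
4 → no match
5 → match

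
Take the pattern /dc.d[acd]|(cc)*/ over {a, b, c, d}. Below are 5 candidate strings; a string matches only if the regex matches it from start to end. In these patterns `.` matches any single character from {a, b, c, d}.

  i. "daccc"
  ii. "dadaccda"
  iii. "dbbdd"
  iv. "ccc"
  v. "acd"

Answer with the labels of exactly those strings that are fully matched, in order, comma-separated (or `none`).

i → no match
ii → no match
iii → no match
iv → no match
v → no match

none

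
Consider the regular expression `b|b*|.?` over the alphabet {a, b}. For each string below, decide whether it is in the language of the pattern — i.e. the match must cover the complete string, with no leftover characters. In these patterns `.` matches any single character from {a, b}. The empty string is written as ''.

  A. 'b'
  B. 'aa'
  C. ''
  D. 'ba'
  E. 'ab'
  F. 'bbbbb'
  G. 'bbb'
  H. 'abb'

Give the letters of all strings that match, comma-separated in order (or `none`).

A, C, F, G

A. 'b' → match
B. 'aa' → no match
C. '' → match
D. 'ba' → no match
E. 'ab' → no match
F. 'bbbbb' → match
G. 'bbb' → match
H. 'abb' → no match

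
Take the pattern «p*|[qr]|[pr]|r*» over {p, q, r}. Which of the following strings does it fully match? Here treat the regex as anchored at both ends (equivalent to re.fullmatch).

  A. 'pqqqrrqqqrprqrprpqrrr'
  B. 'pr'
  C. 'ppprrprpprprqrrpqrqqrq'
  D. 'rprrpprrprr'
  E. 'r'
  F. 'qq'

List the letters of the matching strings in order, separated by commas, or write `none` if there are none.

A → no match
B → no match
C → no match
D → no match
E → match
F → no match

E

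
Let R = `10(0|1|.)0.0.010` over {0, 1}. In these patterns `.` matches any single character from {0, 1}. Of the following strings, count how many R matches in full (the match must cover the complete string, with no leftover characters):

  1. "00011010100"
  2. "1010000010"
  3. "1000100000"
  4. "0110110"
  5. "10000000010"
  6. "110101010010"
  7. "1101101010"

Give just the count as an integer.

1

1 → no match — must start with "10"
2 → match
3 → no match — must end with "010"
4 → no match — must start with "10"
5 → no match
6 → no match — must start with "10"
7 → no match — must start with "10"
Total matched: 1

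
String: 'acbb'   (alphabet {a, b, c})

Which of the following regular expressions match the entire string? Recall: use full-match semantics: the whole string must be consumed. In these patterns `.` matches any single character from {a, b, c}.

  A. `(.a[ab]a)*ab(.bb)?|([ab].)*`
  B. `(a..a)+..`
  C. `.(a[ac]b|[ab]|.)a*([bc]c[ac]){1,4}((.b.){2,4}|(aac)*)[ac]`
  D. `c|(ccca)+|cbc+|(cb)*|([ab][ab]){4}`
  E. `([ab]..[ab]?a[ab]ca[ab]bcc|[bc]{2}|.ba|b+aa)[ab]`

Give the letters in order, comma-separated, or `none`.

A → match
B → no match
C → no match
D → no match
E → no match

A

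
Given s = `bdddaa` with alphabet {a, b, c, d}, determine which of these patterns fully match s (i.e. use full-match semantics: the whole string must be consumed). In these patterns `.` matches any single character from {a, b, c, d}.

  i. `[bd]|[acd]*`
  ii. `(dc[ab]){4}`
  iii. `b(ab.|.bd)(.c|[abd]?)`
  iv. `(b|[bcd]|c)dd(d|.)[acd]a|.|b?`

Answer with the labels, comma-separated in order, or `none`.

iv

i → no match
ii → no match — must start with `dc`
iii → no match
iv → match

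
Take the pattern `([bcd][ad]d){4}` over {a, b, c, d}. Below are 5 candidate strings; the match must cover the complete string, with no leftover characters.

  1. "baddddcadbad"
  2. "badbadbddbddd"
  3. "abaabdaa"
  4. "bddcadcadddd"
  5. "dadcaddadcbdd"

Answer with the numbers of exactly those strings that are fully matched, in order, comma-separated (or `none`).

1 → match
2 → no match
3 → no match — must end with "d"
4 → match
5 → no match

1, 4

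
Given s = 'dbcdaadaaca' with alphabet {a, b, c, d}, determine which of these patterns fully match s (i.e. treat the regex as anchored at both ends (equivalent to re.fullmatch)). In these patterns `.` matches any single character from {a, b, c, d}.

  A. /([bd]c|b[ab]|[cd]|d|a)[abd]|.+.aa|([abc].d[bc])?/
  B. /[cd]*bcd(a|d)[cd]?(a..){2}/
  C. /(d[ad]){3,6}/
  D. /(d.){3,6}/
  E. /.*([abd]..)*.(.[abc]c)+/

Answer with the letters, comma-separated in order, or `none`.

B

A → no match
B → match
C → no match
D → no match
E → no match — must end with 'c'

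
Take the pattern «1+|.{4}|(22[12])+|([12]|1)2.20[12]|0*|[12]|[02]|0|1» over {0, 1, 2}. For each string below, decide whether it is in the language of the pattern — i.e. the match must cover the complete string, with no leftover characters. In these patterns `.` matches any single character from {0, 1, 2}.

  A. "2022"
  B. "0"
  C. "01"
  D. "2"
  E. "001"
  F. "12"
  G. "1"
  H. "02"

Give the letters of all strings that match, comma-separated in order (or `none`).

A, B, D, G

A → match
B → match
C → no match
D → match
E → no match
F → no match
G → match
H → no match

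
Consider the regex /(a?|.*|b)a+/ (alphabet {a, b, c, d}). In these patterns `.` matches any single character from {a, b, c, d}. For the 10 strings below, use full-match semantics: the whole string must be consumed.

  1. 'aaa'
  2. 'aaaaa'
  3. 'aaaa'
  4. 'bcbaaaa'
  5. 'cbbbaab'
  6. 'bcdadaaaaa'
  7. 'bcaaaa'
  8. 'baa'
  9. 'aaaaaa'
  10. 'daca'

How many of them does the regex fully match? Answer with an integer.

9

1 → match
2 → match
3 → match
4 → match
5 → no match — must end with 'a'
6 → match
7 → match
8 → match
9 → match
10 → match
Total matched: 9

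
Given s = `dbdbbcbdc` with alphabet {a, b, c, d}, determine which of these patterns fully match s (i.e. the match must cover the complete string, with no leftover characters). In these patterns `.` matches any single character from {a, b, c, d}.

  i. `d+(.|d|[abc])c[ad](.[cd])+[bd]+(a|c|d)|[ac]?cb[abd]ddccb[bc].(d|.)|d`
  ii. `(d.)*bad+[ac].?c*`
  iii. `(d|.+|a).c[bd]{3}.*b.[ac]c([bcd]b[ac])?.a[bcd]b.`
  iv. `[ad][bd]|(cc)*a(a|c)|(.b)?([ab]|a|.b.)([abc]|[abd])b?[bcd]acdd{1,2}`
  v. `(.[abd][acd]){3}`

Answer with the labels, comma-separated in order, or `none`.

v

i → no match
ii → no match
iii → no match
iv → no match
v → match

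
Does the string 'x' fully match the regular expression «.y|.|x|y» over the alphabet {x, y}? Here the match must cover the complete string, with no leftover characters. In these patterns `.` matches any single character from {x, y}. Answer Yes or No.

Yes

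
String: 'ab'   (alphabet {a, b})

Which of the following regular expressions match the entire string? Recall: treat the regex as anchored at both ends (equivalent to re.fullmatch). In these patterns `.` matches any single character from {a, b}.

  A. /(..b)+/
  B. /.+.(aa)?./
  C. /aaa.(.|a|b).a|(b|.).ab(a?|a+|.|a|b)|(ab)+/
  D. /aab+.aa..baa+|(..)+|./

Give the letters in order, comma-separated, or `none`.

C, D

A → no match
B → no match
C → match
D → match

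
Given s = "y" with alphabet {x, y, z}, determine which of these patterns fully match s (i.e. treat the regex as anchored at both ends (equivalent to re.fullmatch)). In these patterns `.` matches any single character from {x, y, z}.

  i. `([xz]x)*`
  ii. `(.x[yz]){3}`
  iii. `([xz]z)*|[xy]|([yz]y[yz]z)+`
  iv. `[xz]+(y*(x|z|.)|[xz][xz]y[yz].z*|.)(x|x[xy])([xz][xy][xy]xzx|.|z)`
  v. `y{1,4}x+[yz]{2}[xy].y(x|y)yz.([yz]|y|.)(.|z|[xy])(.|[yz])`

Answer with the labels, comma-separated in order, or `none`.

iii

i → no match
ii → no match
iii → match
iv → no match
v → no match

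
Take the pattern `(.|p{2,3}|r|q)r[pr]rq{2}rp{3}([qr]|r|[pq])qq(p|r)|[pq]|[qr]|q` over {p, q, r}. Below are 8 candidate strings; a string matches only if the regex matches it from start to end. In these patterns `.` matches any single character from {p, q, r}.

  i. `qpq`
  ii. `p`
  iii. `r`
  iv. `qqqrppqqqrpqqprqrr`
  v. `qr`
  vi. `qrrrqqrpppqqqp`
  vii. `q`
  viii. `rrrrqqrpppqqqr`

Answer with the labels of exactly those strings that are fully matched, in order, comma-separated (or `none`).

ii, iii, vi, vii, viii

i → no match
ii → match
iii → match
iv → no match
v → no match
vi → match
vii → match
viii → match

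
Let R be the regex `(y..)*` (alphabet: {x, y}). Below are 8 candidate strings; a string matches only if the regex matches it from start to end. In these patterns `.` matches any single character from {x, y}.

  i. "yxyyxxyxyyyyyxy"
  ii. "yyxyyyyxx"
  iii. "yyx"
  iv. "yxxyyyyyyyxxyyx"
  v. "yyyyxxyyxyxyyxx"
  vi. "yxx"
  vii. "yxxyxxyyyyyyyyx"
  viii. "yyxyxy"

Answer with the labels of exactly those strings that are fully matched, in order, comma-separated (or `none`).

i, ii, iii, iv, v, vi, vii, viii

i → match
ii → match
iii → match
iv → match
v → match
vi → match
vii → match
viii → match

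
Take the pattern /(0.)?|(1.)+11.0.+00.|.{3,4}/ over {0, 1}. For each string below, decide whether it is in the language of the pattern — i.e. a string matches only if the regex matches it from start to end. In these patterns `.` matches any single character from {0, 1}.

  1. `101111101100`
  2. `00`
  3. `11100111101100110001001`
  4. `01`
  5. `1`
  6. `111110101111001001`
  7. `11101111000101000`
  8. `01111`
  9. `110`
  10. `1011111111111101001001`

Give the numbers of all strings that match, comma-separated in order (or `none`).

2, 4, 6, 7, 9

1 → no match
2 → match
3 → no match
4 → match
5 → no match
6 → match
7 → match
8 → no match
9 → match
10 → no match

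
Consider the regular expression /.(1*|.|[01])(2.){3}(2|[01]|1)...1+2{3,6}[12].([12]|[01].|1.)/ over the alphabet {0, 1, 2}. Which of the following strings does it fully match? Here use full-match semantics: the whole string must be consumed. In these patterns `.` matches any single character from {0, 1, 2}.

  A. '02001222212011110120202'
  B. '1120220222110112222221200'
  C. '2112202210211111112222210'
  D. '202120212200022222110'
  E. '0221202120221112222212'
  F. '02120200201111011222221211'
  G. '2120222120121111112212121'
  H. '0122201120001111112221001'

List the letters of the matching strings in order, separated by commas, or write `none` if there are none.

E

A → no match
B → no match
C → no match
D → no match
E → match
F → no match
G → no match
H → no match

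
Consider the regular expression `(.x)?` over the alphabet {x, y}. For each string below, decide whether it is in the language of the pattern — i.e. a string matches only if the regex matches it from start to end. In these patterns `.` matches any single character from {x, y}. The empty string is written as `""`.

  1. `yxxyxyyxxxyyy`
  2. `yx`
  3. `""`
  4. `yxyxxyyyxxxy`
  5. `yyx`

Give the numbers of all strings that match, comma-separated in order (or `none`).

2, 3

1 → no match
2 → match
3 → match
4 → no match
5 → no match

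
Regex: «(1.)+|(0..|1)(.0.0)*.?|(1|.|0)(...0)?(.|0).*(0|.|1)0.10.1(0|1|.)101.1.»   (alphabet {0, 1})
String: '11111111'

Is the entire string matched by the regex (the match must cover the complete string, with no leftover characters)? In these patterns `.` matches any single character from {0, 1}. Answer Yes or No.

Yes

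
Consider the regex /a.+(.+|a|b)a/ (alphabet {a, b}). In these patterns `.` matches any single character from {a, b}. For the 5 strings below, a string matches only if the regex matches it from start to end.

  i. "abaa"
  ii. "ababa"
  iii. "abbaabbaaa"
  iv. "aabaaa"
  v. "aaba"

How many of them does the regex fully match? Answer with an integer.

i → match
ii → match
iii → match
iv → match
v → match
Total matched: 5

5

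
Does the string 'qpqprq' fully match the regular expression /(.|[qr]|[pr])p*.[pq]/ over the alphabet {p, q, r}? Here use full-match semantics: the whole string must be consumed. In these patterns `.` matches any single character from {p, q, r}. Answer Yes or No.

No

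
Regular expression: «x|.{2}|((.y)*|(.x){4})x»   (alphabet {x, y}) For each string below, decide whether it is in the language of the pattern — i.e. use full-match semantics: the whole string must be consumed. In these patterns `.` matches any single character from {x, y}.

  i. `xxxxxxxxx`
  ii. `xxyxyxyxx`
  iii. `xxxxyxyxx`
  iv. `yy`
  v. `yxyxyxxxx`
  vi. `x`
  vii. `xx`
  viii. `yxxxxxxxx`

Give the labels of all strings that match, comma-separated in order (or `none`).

i. `xxxxxxxxx` → match
ii. `xxyxyxyxx` → match
iii. `xxxxyxyxx` → match
iv. `yy` → match
v. `yxyxyxxxx` → match
vi. `x` → match
vii. `xx` → match
viii. `yxxxxxxxx` → match

i, ii, iii, iv, v, vi, vii, viii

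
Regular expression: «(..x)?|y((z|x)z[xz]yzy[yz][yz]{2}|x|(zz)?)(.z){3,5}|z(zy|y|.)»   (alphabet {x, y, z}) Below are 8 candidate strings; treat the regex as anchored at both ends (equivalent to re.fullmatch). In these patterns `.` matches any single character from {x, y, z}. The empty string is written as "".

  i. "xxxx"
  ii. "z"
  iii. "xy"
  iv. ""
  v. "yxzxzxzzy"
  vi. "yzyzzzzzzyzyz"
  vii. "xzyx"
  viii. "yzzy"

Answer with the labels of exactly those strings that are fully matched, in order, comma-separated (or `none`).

iv

i → no match
ii → no match
iii → no match
iv → match
v → no match
vi → no match
vii → no match
viii → no match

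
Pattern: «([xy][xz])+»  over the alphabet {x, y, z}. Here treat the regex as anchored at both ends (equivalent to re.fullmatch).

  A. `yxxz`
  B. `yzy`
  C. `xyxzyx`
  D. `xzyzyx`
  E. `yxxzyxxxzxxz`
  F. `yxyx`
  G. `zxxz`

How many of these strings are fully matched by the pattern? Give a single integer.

A → match
B → no match
C → no match
D → match
E → no match
F → match
G → no match
Total matched: 3

3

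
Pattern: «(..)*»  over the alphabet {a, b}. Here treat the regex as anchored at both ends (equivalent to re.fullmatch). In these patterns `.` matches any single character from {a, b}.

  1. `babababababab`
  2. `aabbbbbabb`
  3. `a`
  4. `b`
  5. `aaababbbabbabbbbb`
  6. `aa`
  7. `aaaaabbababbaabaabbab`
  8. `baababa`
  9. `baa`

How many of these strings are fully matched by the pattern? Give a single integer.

1 → no match
2. `aabbbbbabb` → match
3. `a` → no match
4. `b` → no match
5 → no match
6. `aa` → match
7 → no match
8. `baababa` → no match
9. `baa` → no match
Total matched: 2

2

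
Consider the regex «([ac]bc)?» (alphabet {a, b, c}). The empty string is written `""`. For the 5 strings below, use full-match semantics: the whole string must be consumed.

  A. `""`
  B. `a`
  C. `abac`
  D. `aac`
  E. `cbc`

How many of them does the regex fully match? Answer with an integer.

A → match
B → no match
C → no match
D → no match
E → match
Total matched: 2

2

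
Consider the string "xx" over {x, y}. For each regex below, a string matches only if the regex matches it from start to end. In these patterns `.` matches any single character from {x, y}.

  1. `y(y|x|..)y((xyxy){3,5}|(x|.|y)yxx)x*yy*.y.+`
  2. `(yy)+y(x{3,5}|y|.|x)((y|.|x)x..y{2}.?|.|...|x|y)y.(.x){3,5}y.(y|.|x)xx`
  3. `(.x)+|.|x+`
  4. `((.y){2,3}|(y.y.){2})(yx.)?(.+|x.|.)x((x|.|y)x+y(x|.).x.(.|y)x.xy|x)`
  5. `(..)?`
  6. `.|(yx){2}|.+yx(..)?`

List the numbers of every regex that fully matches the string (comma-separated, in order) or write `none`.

1 → no match — must start with "y"
2 → no match — must start with "yy"
3 → match
4 → no match
5 → match
6 → no match

3, 5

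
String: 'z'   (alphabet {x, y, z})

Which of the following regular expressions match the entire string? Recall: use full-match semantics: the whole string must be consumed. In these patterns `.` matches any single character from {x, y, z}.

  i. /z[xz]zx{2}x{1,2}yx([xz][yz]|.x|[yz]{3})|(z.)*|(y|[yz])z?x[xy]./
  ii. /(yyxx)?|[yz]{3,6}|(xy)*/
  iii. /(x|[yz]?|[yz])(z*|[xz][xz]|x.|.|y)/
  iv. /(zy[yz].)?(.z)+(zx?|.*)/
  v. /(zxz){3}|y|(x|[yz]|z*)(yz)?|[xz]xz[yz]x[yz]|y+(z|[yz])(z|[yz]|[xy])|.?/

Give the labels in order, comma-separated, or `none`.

i → no match
ii → no match
iii → match
iv → no match
v → match

iii, v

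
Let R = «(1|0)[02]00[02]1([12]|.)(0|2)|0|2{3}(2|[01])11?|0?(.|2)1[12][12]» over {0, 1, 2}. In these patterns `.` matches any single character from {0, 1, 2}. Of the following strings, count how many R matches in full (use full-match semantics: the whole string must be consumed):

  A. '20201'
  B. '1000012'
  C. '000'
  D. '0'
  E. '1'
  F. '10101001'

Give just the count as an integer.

A → no match
B → no match
C → no match
D → match
E → no match
F → no match
Total matched: 1

1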